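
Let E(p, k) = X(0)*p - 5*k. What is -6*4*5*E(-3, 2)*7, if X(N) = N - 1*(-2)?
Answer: 13440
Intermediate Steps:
X(N) = 2 + N (X(N) = N + 2 = 2 + N)
E(p, k) = -5*k + 2*p (E(p, k) = (2 + 0)*p - 5*k = 2*p - 5*k = -5*k + 2*p)
-6*4*5*E(-3, 2)*7 = -6*4*5*(-5*2 + 2*(-3))*7 = -120*(-10 - 6)*7 = -120*(-16)*7 = -6*(-320)*7 = 1920*7 = 13440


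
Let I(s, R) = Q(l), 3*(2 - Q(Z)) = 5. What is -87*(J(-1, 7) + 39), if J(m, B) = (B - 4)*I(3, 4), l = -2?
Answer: -3480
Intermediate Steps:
Q(Z) = 1/3 (Q(Z) = 2 - 1/3*5 = 2 - 5/3 = 1/3)
I(s, R) = 1/3
J(m, B) = -4/3 + B/3 (J(m, B) = (B - 4)*(1/3) = (-4 + B)*(1/3) = -4/3 + B/3)
-87*(J(-1, 7) + 39) = -87*((-4/3 + (1/3)*7) + 39) = -87*((-4/3 + 7/3) + 39) = -87*(1 + 39) = -87*40 = -3480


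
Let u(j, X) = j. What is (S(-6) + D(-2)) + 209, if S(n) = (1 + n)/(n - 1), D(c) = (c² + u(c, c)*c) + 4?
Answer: 1552/7 ≈ 221.71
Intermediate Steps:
D(c) = 4 + 2*c² (D(c) = (c² + c*c) + 4 = (c² + c²) + 4 = 2*c² + 4 = 4 + 2*c²)
S(n) = (1 + n)/(-1 + n)
(S(-6) + D(-2)) + 209 = ((1 - 6)/(-1 - 6) + (4 + 2*(-2)²)) + 209 = (-5/(-7) + (4 + 2*4)) + 209 = (-⅐*(-5) + (4 + 8)) + 209 = (5/7 + 12) + 209 = 89/7 + 209 = 1552/7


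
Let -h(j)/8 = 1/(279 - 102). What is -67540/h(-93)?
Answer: 2988645/2 ≈ 1.4943e+6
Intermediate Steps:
h(j) = -8/177 (h(j) = -8/(279 - 102) = -8/177)
-67540/h(-93) = -67540/(-8/177) = -67540*(-177/8) = 2988645/2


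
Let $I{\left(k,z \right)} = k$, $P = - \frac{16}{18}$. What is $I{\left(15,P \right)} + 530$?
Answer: $545$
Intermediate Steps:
$P = - \frac{8}{9}$ ($P = \left(-16\right) \frac{1}{18} = - \frac{8}{9} \approx -0.88889$)
$I{\left(15,P \right)} + 530 = 15 + 530 = 545$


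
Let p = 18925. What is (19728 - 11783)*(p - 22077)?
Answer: -25042640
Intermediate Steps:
(19728 - 11783)*(p - 22077) = (19728 - 11783)*(18925 - 22077) = 7945*(-3152) = -25042640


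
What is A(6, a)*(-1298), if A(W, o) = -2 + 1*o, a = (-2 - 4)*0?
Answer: 2596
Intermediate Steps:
a = 0 (a = -6*0 = 0)
A(W, o) = -2 + o
A(6, a)*(-1298) = (-2 + 0)*(-1298) = -2*(-1298) = 2596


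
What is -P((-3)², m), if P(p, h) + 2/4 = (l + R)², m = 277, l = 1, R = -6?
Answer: -49/2 ≈ -24.500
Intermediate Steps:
P(p, h) = 49/2 (P(p, h) = -½ + (1 - 6)² = -½ + (-5)² = -½ + 25 = 49/2)
-P((-3)², m) = -1*49/2 = -49/2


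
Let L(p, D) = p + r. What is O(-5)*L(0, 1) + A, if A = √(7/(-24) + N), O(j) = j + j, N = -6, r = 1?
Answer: -10 + I*√906/12 ≈ -10.0 + 2.5083*I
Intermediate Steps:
L(p, D) = 1 + p (L(p, D) = p + 1 = 1 + p)
O(j) = 2*j
A = I*√906/12 (A = √(7/(-24) - 6) = √(7*(-1/24) - 6) = √(-7/24 - 6) = √(-151/24) = I*√906/12 ≈ 2.5083*I)
O(-5)*L(0, 1) + A = (2*(-5))*(1 + 0) + I*√906/12 = -10*1 + I*√906/12 = -10 + I*√906/12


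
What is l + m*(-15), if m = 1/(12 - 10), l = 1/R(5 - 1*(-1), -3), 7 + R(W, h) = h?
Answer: -38/5 ≈ -7.6000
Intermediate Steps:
R(W, h) = -7 + h
l = -⅒ (l = 1/(-7 - 3) = 1/(-10) = -⅒ ≈ -0.10000)
m = ½ (m = 1/2 = ½ ≈ 0.50000)
l + m*(-15) = -⅒ + (½)*(-15) = -⅒ - 15/2 = -38/5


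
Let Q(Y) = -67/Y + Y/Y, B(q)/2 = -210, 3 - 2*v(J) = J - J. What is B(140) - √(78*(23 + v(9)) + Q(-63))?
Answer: -420 - √843661/21 ≈ -463.74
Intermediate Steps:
v(J) = 3/2 (v(J) = 3/2 - (J - J)/2 = 3/2 - ½*0 = 3/2 + 0 = 3/2)
B(q) = -420 (B(q) = 2*(-210) = -420)
Q(Y) = 1 - 67/Y (Q(Y) = -67/Y + 1 = 1 - 67/Y)
B(140) - √(78*(23 + v(9)) + Q(-63)) = -420 - √(78*(23 + 3/2) + (-67 - 63)/(-63)) = -420 - √(78*(49/2) - 1/63*(-130)) = -420 - √(1911 + 130/63) = -420 - √(120523/63) = -420 - √843661/21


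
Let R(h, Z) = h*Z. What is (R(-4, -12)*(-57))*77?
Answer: -210672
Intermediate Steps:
R(h, Z) = Z*h
(R(-4, -12)*(-57))*77 = (-12*(-4)*(-57))*77 = (48*(-57))*77 = -2736*77 = -210672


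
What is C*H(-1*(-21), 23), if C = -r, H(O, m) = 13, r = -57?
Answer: 741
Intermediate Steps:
C = 57 (C = -1*(-57) = 57)
C*H(-1*(-21), 23) = 57*13 = 741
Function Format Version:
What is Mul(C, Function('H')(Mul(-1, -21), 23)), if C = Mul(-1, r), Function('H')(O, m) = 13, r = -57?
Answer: 741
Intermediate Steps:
C = 57 (C = Mul(-1, -57) = 57)
Mul(C, Function('H')(Mul(-1, -21), 23)) = Mul(57, 13) = 741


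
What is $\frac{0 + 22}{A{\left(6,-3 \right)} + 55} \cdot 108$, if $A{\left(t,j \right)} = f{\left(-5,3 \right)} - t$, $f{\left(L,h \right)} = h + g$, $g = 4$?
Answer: $\frac{297}{7} \approx 42.429$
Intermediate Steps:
$f{\left(L,h \right)} = 4 + h$ ($f{\left(L,h \right)} = h + 4 = 4 + h$)
$A{\left(t,j \right)} = 7 - t$ ($A{\left(t,j \right)} = \left(4 + 3\right) - t = 7 - t$)
$\frac{0 + 22}{A{\left(6,-3 \right)} + 55} \cdot 108 = \frac{0 + 22}{\left(7 - 6\right) + 55} \cdot 108 = \frac{22}{\left(7 - 6\right) + 55} \cdot 108 = \frac{22}{1 + 55} \cdot 108 = \frac{22}{56} \cdot 108 = 22 \cdot \frac{1}{56} \cdot 108 = \frac{11}{28} \cdot 108 = \frac{297}{7}$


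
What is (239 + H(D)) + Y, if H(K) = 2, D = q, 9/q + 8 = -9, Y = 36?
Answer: 277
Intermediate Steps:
q = -9/17 (q = 9/(-8 - 9) = 9/(-17) = 9*(-1/17) = -9/17 ≈ -0.52941)
D = -9/17 ≈ -0.52941
(239 + H(D)) + Y = (239 + 2) + 36 = 241 + 36 = 277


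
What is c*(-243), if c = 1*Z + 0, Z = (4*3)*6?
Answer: -17496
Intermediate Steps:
Z = 72 (Z = 12*6 = 72)
c = 72 (c = 1*72 + 0 = 72 + 0 = 72)
c*(-243) = 72*(-243) = -17496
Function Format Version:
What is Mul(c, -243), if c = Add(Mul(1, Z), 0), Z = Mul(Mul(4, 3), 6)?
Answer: -17496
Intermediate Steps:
Z = 72 (Z = Mul(12, 6) = 72)
c = 72 (c = Add(Mul(1, 72), 0) = Add(72, 0) = 72)
Mul(c, -243) = Mul(72, -243) = -17496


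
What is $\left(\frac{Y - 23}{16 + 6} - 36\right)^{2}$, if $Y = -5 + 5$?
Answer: $\frac{664225}{484} \approx 1372.4$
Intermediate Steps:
$Y = 0$
$\left(\frac{Y - 23}{16 + 6} - 36\right)^{2} = \left(\frac{0 - 23}{16 + 6} - 36\right)^{2} = \left(- \frac{23}{22} - 36\right)^{2} = \left(- \frac{815}{22}\right)^{2} = \frac{664225}{484}$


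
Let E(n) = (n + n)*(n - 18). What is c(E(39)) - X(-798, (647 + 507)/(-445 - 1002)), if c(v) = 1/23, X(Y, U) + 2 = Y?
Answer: 18401/23 ≈ 800.04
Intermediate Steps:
E(n) = 2*n*(-18 + n) (E(n) = (2*n)*(-18 + n) = 2*n*(-18 + n))
X(Y, U) = -2 + Y
c(v) = 1/23
c(E(39)) - X(-798, (647 + 507)/(-445 - 1002)) = 1/23 - (-2 - 798) = 1/23 - 1*(-800) = 1/23 + 800 = 18401/23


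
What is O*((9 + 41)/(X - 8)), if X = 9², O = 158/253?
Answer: 7900/18469 ≈ 0.42774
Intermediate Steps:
O = 158/253 (O = 158*(1/253) = 158/253 ≈ 0.62451)
X = 81
O*((9 + 41)/(X - 8)) = 158*((9 + 41)/(81 - 8))/253 = 158*(50/73)/253 = 158*(50*(1/73))/253 = (158/253)*(50/73) = 7900/18469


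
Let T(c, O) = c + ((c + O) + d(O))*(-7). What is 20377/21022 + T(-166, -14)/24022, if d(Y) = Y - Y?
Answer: 256247181/252495242 ≈ 1.0149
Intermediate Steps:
d(Y) = 0
T(c, O) = -7*O - 6*c (T(c, O) = c + ((c + O) + 0)*(-7) = c + ((O + c) + 0)*(-7) = c + (O + c)*(-7) = c + (-7*O - 7*c) = -7*O - 6*c)
20377/21022 + T(-166, -14)/24022 = 20377/21022 + (-7*(-14) - 6*(-166))/24022 = 20377*(1/21022) + (98 + 996)*(1/24022) = 20377/21022 + 1094*(1/24022) = 20377/21022 + 547/12011 = 256247181/252495242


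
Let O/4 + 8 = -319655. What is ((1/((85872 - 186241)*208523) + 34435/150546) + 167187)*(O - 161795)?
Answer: -252930912140063624697937477/1050271371937634 ≈ -2.4082e+11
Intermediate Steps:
O = -1278652 (O = -32 + 4*(-319655) = -32 - 1278620 = -1278652)
((1/((85872 - 186241)*208523) + 34435/150546) + 167187)*(O - 161795) = ((1/((85872 - 186241)*208523) + 34435/150546) + 167187)*(-1278652 - 161795) = (((1/208523)/(-100369) + 34435*(1/150546)) + 167187)*(-1440447) = ((-1/100369*1/208523 + 34435/150546) + 167187)*(-1440447) = ((-1/20929244987 + 34435/150546) + 167187)*(-1440447) = (720698550976799/3150814115812902 + 167187)*(-1440447) = (526775880278962623473/3150814115812902)*(-1440447) = -252930912140063624697937477/1050271371937634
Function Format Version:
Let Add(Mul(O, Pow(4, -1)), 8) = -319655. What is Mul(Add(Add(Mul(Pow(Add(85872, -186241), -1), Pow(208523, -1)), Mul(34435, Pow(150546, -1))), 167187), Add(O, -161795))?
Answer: Rational(-252930912140063624697937477, 1050271371937634) ≈ -2.4082e+11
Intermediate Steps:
O = -1278652 (O = Add(-32, Mul(4, -319655)) = Add(-32, -1278620) = -1278652)
Mul(Add(Add(Mul(Pow(Add(85872, -186241), -1), Pow(208523, -1)), Mul(34435, Pow(150546, -1))), 167187), Add(O, -161795)) = Mul(Add(Add(Mul(Pow(Add(85872, -186241), -1), Pow(208523, -1)), Mul(34435, Pow(150546, -1))), 167187), Add(-1278652, -161795)) = Mul(Add(Add(Mul(Pow(-100369, -1), Rational(1, 208523)), Mul(34435, Rational(1, 150546))), 167187), -1440447) = Mul(Add(Add(Mul(Rational(-1, 100369), Rational(1, 208523)), Rational(34435, 150546)), 167187), -1440447) = Mul(Add(Add(Rational(-1, 20929244987), Rational(34435, 150546)), 167187), -1440447) = Mul(Add(Rational(720698550976799, 3150814115812902), 167187), -1440447) = Mul(Rational(526775880278962623473, 3150814115812902), -1440447) = Rational(-252930912140063624697937477, 1050271371937634)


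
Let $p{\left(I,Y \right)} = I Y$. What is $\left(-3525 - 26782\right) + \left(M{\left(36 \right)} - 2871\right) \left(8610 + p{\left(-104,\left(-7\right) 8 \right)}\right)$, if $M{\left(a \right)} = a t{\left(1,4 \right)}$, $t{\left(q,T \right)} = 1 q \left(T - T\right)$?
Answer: $-41470321$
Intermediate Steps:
$t{\left(q,T \right)} = 0$ ($t{\left(q,T \right)} = q 0 = 0$)
$M{\left(a \right)} = 0$ ($M{\left(a \right)} = a 0 = 0$)
$\left(-3525 - 26782\right) + \left(M{\left(36 \right)} - 2871\right) \left(8610 + p{\left(-104,\left(-7\right) 8 \right)}\right) = \left(-3525 - 26782\right) + \left(0 - 2871\right) \left(8610 - 104 \left(\left(-7\right) 8\right)\right) = -30307 - 2871 \left(8610 - -5824\right) = -30307 - 2871 \left(8610 + 5824\right) = -30307 - 41440014 = -41470321$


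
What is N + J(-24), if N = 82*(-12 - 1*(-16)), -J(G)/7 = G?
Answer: 496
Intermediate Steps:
J(G) = -7*G
N = 328 (N = 82*(-12 + 16) = 82*4 = 328)
N + J(-24) = 328 - 7*(-24) = 328 + 168 = 496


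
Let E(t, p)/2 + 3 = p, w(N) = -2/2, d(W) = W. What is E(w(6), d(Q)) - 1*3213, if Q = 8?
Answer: -3203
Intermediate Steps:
w(N) = -1 (w(N) = -2*½ = -1)
E(t, p) = -6 + 2*p
E(w(6), d(Q)) - 1*3213 = (-6 + 2*8) - 1*3213 = (-6 + 16) - 3213 = 10 - 3213 = -3203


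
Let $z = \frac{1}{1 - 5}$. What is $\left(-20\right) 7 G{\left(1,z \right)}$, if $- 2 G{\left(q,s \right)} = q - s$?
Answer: $\frac{175}{2} \approx 87.5$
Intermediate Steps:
$z = - \frac{1}{4}$ ($z = \frac{1}{-4} = - \frac{1}{4} \approx -0.25$)
$G{\left(q,s \right)} = \frac{s}{2} - \frac{q}{2}$ ($G{\left(q,s \right)} = - \frac{q - s}{2} = \frac{s}{2} - \frac{q}{2}$)
$\left(-20\right) 7 G{\left(1,z \right)} = \left(-20\right) 7 \left(\frac{1}{2} \left(- \frac{1}{4}\right) - \frac{1}{2}\right) = - 140 \left(- \frac{1}{8} - \frac{1}{2}\right) = \left(-140\right) \left(- \frac{5}{8}\right) = \frac{175}{2}$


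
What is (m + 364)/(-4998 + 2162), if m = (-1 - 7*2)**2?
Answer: -589/2836 ≈ -0.20769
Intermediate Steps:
m = 225 (m = (-1 - 14)**2 = (-15)**2 = 225)
(m + 364)/(-4998 + 2162) = (225 + 364)/(-4998 + 2162) = 589/(-2836) = 589*(-1/2836) = -589/2836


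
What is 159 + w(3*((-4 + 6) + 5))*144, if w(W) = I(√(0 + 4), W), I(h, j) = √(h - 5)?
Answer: 159 + 144*I*√3 ≈ 159.0 + 249.42*I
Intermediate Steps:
I(h, j) = √(-5 + h)
w(W) = I*√3 (w(W) = √(-5 + √(0 + 4)) = √(-5 + √4) = √(-5 + 2) = √(-3) = I*√3)
159 + w(3*((-4 + 6) + 5))*144 = 159 + (I*√3)*144 = 159 + 144*I*√3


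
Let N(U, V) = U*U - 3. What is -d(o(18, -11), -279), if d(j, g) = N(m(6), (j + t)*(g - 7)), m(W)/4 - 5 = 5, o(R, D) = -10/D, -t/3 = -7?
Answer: -1597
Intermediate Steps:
t = 21 (t = -3*(-7) = 21)
m(W) = 40 (m(W) = 20 + 4*5 = 20 + 20 = 40)
N(U, V) = -3 + U² (N(U, V) = U² - 3 = -3 + U²)
d(j, g) = 1597 (d(j, g) = -3 + 40² = -3 + 1600 = 1597)
-d(o(18, -11), -279) = -1*1597 = -1597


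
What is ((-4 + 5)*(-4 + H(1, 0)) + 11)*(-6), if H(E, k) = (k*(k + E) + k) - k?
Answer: -42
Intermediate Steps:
H(E, k) = k*(E + k) (H(E, k) = (k*(E + k) + k) - k = (k + k*(E + k)) - k = k*(E + k))
((-4 + 5)*(-4 + H(1, 0)) + 11)*(-6) = ((-4 + 5)*(-4 + 0*(1 + 0)) + 11)*(-6) = (1*(-4 + 0*1) + 11)*(-6) = (1*(-4 + 0) + 11)*(-6) = (1*(-4) + 11)*(-6) = (-4 + 11)*(-6) = 7*(-6) = -42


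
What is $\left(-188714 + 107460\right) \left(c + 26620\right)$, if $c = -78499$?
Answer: $4215376266$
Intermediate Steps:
$\left(-188714 + 107460\right) \left(c + 26620\right) = \left(-188714 + 107460\right) \left(-78499 + 26620\right) = \left(-81254\right) \left(-51879\right) = 4215376266$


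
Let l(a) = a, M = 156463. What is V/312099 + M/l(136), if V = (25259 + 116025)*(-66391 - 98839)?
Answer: -3126000377683/42445464 ≈ -73648.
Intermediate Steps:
V = -23344355320 (V = 141284*(-165230) = -23344355320)
V/312099 + M/l(136) = -23344355320/312099 + 156463/136 = -3126000377683/42445464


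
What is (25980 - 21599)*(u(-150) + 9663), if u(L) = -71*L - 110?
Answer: 88509343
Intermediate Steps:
u(L) = -110 - 71*L
(25980 - 21599)*(u(-150) + 9663) = (25980 - 21599)*((-110 - 71*(-150)) + 9663) = 4381*((-110 + 10650) + 9663) = 4381*(10540 + 9663) = 4381*20203 = 88509343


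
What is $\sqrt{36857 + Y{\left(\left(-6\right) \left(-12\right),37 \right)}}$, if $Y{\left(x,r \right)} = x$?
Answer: $\sqrt{36929} \approx 192.17$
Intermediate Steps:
$\sqrt{36857 + Y{\left(\left(-6\right) \left(-12\right),37 \right)}} = \sqrt{36857 - -72} = \sqrt{36857 + 72} = \sqrt{36929}$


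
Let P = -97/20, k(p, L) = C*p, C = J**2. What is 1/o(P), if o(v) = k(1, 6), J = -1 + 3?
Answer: 1/4 ≈ 0.25000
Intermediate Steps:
J = 2
C = 4 (C = 2**2 = 4)
k(p, L) = 4*p
P = -97/20 (P = -97*1/20 = -97/20 ≈ -4.8500)
o(v) = 4 (o(v) = 4*1 = 4)
1/o(P) = 1/4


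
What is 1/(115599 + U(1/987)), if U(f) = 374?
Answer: 1/115973 ≈ 8.6227e-6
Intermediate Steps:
1/(115599 + U(1/987)) = 1/(115599 + 374) = 1/115973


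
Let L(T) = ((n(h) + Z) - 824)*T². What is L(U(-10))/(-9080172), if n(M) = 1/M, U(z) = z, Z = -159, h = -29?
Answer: 712700/65831247 ≈ 0.010826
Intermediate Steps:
L(T) = -28508*T²/29 (L(T) = ((1/(-29) - 159) - 824)*T² = ((-1/29 - 159) - 824)*T² = (-4612/29 - 824)*T² = -28508*T²/29)
L(U(-10))/(-9080172) = -28508/29*(-10)²/(-9080172) = -28508/29*100*(-1/9080172) = -2850800/29*(-1/9080172) = 712700/65831247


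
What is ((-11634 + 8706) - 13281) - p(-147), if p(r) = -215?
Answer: -15994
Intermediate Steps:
((-11634 + 8706) - 13281) - p(-147) = ((-11634 + 8706) - 13281) - 1*(-215) = (-2928 - 13281) + 215 = -16209 + 215 = -15994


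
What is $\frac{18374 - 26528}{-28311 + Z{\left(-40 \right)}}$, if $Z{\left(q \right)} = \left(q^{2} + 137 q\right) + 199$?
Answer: $\frac{1359}{5332} \approx 0.25488$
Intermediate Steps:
$Z{\left(q \right)} = 199 + q^{2} + 137 q$
$\frac{18374 - 26528}{-28311 + Z{\left(-40 \right)}} = \frac{18374 - 26528}{-28311 + \left(199 + \left(-40\right)^{2} + 137 \left(-40\right)\right)} = - \frac{8154}{-28311 + \left(199 + 1600 - 5480\right)} = - \frac{8154}{-28311 - 3681} = - \frac{8154}{-31992} = \left(-8154\right) \left(- \frac{1}{31992}\right) = \frac{1359}{5332}$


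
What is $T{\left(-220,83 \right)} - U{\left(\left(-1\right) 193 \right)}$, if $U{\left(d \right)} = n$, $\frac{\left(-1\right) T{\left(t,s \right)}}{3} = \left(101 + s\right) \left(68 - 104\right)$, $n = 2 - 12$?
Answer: $19882$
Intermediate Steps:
$n = -10$ ($n = 2 - 12 = -10$)
$T{\left(t,s \right)} = 10908 + 108 s$ ($T{\left(t,s \right)} = - 3 \left(101 + s\right) \left(68 - 104\right) = - 3 \left(101 + s\right) \left(-36\right) = - 3 \left(-3636 - 36 s\right) = 10908 + 108 s$)
$U{\left(d \right)} = -10$
$T{\left(-220,83 \right)} - U{\left(\left(-1\right) 193 \right)} = \left(10908 + 108 \cdot 83\right) - -10 = \left(10908 + 8964\right) + 10 = 19872 + 10 = 19882$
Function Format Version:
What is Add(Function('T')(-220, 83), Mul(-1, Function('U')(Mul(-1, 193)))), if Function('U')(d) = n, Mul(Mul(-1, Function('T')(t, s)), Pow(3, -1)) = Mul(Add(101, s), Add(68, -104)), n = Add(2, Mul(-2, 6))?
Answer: 19882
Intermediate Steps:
n = -10 (n = Add(2, -12) = -10)
Function('T')(t, s) = Add(10908, Mul(108, s)) (Function('T')(t, s) = Mul(-3, Mul(Add(101, s), Add(68, -104))) = Mul(-3, Mul(Add(101, s), -36)) = Mul(-3, Add(-3636, Mul(-36, s))) = Add(10908, Mul(108, s)))
Function('U')(d) = -10
Add(Function('T')(-220, 83), Mul(-1, Function('U')(Mul(-1, 193)))) = Add(Add(10908, Mul(108, 83)), Mul(-1, -10)) = Add(Add(10908, 8964), 10) = Add(19872, 10) = 19882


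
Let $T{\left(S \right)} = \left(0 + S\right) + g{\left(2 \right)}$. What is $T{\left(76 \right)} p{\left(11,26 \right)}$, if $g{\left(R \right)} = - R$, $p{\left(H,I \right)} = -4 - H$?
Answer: $-1110$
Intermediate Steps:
$T{\left(S \right)} = -2 + S$ ($T{\left(S \right)} = \left(0 + S\right) - 2 = S - 2 = -2 + S$)
$T{\left(76 \right)} p{\left(11,26 \right)} = \left(-2 + 76\right) \left(-4 - 11\right) = 74 \left(-4 - 11\right) = 74 \left(-15\right) = -1110$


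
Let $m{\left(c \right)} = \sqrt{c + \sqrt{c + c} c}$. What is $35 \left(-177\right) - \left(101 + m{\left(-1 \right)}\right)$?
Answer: $-6296 - \sqrt{-1 - i \sqrt{2}} \approx -6296.6 + 1.1688 i$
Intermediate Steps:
$m{\left(c \right)} = \sqrt{c + \sqrt{2} c^{\frac{3}{2}}}$ ($m{\left(c \right)} = \sqrt{c + \sqrt{2 c} c} = \sqrt{c + \sqrt{2} \sqrt{c} c} = \sqrt{c + \sqrt{2} c^{\frac{3}{2}}}$)
$35 \left(-177\right) - \left(101 + m{\left(-1 \right)}\right) = 35 \left(-177\right) - \left(101 + \sqrt{-1 + \sqrt{2} \left(-1\right)^{\frac{3}{2}}}\right) = -6195 - \left(101 + \sqrt{-1 + \sqrt{2} \left(- i\right)}\right) = -6195 - \left(101 + \sqrt{-1 - i \sqrt{2}}\right) = -6296 - \sqrt{-1 - i \sqrt{2}}$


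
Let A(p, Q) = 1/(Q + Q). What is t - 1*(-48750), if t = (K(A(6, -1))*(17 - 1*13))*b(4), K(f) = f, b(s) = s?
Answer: 48742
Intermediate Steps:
A(p, Q) = 1/(2*Q)
t = -8 (t = (((1/2)/(-1))*(17 - 1*13))*4 = (((1/2)*(-1))*(17 - 13))*4 = -1/2*4*4 = -2*4 = -8)
t - 1*(-48750) = -8 - 1*(-48750) = -8 + 48750 = 48742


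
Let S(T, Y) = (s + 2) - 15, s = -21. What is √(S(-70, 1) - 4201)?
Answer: 11*I*√35 ≈ 65.077*I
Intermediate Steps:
S(T, Y) = -34 (S(T, Y) = (-21 + 2) - 15 = -19 - 15 = -34)
√(S(-70, 1) - 4201) = √(-34 - 4201) = √(-4235) = 11*I*√35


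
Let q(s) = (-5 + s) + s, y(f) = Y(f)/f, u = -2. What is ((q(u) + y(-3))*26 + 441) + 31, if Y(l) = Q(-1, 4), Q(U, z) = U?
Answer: 740/3 ≈ 246.67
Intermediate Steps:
Y(l) = -1
y(f) = -1/f
q(s) = -5 + 2*s
((q(u) + y(-3))*26 + 441) + 31 = (((-5 + 2*(-2)) - 1/(-3))*26 + 441) + 31 = (((-5 - 4) - 1*(-⅓))*26 + 441) + 31 = ((-9 + ⅓)*26 + 441) + 31 = (-26/3*26 + 441) + 31 = (-676/3 + 441) + 31 = 647/3 + 31 = 740/3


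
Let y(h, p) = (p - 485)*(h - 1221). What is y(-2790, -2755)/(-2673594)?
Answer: -34380/7073 ≈ -4.8607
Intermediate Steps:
y(h, p) = (-1221 + h)*(-485 + p) (y(h, p) = (-485 + p)*(-1221 + h) = (-1221 + h)*(-485 + p))
y(-2790, -2755)/(-2673594) = (592185 - 1221*(-2755) - 485*(-2790) - 2790*(-2755))/(-2673594) = (592185 + 3363855 + 1353150 + 7686450)*(-1/2673594) = 12995640*(-1/2673594) = -34380/7073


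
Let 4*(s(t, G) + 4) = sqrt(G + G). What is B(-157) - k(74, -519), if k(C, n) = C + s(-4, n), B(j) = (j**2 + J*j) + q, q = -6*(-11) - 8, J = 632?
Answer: -74587 - I*sqrt(1038)/4 ≈ -74587.0 - 8.0545*I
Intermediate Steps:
s(t, G) = -4 + sqrt(2)*sqrt(G)/4 (s(t, G) = -4 + sqrt(G + G)/4 = -4 + sqrt(2*G)/4 = -4 + (sqrt(2)*sqrt(G))/4 = -4 + sqrt(2)*sqrt(G)/4)
q = 58 (q = 66 - 8 = 58)
B(j) = 58 + j**2 + 632*j (B(j) = (j**2 + 632*j) + 58 = 58 + j**2 + 632*j)
k(C, n) = -4 + C + sqrt(2)*sqrt(n)/4 (k(C, n) = C + (-4 + sqrt(2)*sqrt(n)/4) = -4 + C + sqrt(2)*sqrt(n)/4)
B(-157) - k(74, -519) = (58 + (-157)**2 + 632*(-157)) - (-4 + 74 + sqrt(2)*sqrt(-519)/4) = (58 + 24649 - 99224) - (-4 + 74 + sqrt(2)*(I*sqrt(519))/4) = -74517 - (-4 + 74 + I*sqrt(1038)/4) = -74517 - (70 + I*sqrt(1038)/4) = -74517 + (-70 - I*sqrt(1038)/4) = -74587 - I*sqrt(1038)/4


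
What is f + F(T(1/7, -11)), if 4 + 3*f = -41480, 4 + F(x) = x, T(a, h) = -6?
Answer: -13838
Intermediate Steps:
F(x) = -4 + x
f = -13828 (f = -4/3 + (⅓)*(-41480) = -4/3 - 41480/3 = -13828)
f + F(T(1/7, -11)) = -13828 + (-4 - 6) = -13828 - 10 = -13838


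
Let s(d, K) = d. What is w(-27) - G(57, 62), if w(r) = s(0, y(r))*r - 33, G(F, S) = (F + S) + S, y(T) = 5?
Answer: -214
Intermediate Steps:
G(F, S) = F + 2*S
w(r) = -33 (w(r) = 0*r - 33 = 0 - 33 = -33)
w(-27) - G(57, 62) = -33 - (57 + 2*62) = -33 - (57 + 124) = -33 - 1*181 = -33 - 181 = -214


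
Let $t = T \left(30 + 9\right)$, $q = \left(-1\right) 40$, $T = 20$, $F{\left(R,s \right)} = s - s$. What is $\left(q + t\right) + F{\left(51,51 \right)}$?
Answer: $740$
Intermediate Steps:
$F{\left(R,s \right)} = 0$
$q = -40$
$t = 780$ ($t = 20 \left(30 + 9\right) = 20 \cdot 39 = 780$)
$\left(q + t\right) + F{\left(51,51 \right)} = \left(-40 + 780\right) + 0 = 740 + 0 = 740$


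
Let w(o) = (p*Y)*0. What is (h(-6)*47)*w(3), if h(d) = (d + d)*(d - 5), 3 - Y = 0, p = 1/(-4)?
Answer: 0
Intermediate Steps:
p = -¼ ≈ -0.25000
Y = 3 (Y = 3 - 1*0 = 3 + 0 = 3)
w(o) = 0 (w(o) = -¼*3*0 = -¾*0 = 0)
h(d) = 2*d*(-5 + d) (h(d) = (2*d)*(-5 + d) = 2*d*(-5 + d))
(h(-6)*47)*w(3) = ((2*(-6)*(-5 - 6))*47)*0 = ((2*(-6)*(-11))*47)*0 = (132*47)*0 = 6204*0 = 0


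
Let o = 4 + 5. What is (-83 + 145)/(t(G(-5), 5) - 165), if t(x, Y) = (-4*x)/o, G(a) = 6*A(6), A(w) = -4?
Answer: -186/463 ≈ -0.40173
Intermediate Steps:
o = 9
G(a) = -24 (G(a) = 6*(-4) = -24)
t(x, Y) = -4*x/9
(-83 + 145)/(t(G(-5), 5) - 165) = (-83 + 145)/(-4/9*(-24) - 165) = 62/(32/3 - 165) = 62/(-463/3) = 62*(-3/463) = -186/463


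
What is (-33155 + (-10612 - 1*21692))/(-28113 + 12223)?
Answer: 65459/15890 ≈ 4.1195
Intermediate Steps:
(-33155 + (-10612 - 1*21692))/(-28113 + 12223) = (-33155 + (-10612 - 21692))/(-15890) = (-33155 - 32304)*(-1/15890) = -65459*(-1/15890) = 65459/15890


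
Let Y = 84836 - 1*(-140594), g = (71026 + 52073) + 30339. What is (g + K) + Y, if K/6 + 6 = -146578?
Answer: -500636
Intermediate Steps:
K = -879504 (K = -36 + 6*(-146578) = -36 - 879468 = -879504)
g = 153438 (g = 123099 + 30339 = 153438)
Y = 225430 (Y = 84836 + 140594 = 225430)
(g + K) + Y = (153438 - 879504) + 225430 = -726066 + 225430 = -500636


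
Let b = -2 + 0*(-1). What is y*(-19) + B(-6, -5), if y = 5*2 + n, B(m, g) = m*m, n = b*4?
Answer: -2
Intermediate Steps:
b = -2 (b = -2 + 0 = -2)
n = -8 (n = -2*4 = -8)
B(m, g) = m²
y = 2 (y = 5*2 - 8 = 10 - 8 = 2)
y*(-19) + B(-6, -5) = 2*(-19) + (-6)² = -38 + 36 = -2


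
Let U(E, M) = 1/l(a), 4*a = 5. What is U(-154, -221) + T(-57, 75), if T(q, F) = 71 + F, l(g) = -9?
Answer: 1313/9 ≈ 145.89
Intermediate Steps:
a = 5/4 (a = (¼)*5 = 5/4 ≈ 1.2500)
U(E, M) = -⅑ (U(E, M) = 1/(-9) = -⅑)
U(-154, -221) + T(-57, 75) = -⅑ + (71 + 75) = -⅑ + 146 = 1313/9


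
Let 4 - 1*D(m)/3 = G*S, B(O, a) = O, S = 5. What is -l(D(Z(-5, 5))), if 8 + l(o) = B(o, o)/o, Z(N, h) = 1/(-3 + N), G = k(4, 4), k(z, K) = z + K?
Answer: 7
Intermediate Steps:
k(z, K) = K + z
G = 8 (G = 4 + 4 = 8)
D(m) = -108 (D(m) = 12 - 24*5 = 12 - 3*40 = 12 - 120 = -108)
l(o) = -7 (l(o) = -8 + o/o = -8 + 1 = -7)
-l(D(Z(-5, 5))) = -1*(-7) = 7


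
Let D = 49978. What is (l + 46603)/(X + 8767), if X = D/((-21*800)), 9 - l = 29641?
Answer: 142556400/73617811 ≈ 1.9364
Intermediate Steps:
l = -29632 (l = 9 - 1*29641 = 9 - 29641 = -29632)
X = -24989/8400 (X = 49978/((-21*800)) = 49978/(-16800) = 49978*(-1/16800) = -24989/8400 ≈ -2.9749)
(l + 46603)/(X + 8767) = (-29632 + 46603)/(-24989/8400 + 8767) = 16971/(73617811/8400) = 16971*(8400/73617811) = 142556400/73617811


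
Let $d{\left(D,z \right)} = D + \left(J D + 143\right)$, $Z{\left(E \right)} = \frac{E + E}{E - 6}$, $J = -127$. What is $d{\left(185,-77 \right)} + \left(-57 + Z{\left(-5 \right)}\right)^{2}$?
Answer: $- \frac{2422518}{121} \approx -20021.0$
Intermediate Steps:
$Z{\left(E \right)} = \frac{2 E}{-6 + E}$
$d{\left(D,z \right)} = 143 - 126 D$ ($d{\left(D,z \right)} = D - \left(-143 + 127 D\right) = 143 - 126 D$)
$d{\left(185,-77 \right)} + \left(-57 + Z{\left(-5 \right)}\right)^{2} = \left(143 - 23310\right) + \left(-57 + 2 \left(-5\right) \frac{1}{-6 - 5}\right)^{2} = \left(143 - 23310\right) + \left(-57 + 2 \left(-5\right) \frac{1}{-11}\right)^{2} = -23167 + \left(-57 + 2 \left(-5\right) \left(- \frac{1}{11}\right)\right)^{2} = -23167 + \left(-57 + \frac{10}{11}\right)^{2} = -23167 + \left(- \frac{617}{11}\right)^{2} = -23167 + \frac{380689}{121} = - \frac{2422518}{121}$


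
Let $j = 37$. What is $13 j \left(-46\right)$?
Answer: $-22126$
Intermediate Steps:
$13 j \left(-46\right) = 13 \cdot 37 \left(-46\right) = 481 \left(-46\right) = -22126$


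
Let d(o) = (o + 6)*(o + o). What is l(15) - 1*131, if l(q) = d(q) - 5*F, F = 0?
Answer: 499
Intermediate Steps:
d(o) = 2*o*(6 + o) (d(o) = (6 + o)*(2*o) = 2*o*(6 + o))
l(q) = 2*q*(6 + q) (l(q) = 2*q*(6 + q) - 5*0 = 2*q*(6 + q) + 0 = 2*q*(6 + q))
l(15) - 1*131 = 2*15*(6 + 15) - 1*131 = 2*15*21 - 131 = 630 - 131 = 499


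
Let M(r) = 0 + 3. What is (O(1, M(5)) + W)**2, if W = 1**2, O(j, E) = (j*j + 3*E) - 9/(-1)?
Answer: 400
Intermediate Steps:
M(r) = 3
O(j, E) = 9 + j**2 + 3*E (O(j, E) = (j**2 + 3*E) - 9*(-1) = (j**2 + 3*E) + 9 = 9 + j**2 + 3*E)
W = 1
(O(1, M(5)) + W)**2 = ((9 + 1**2 + 3*3) + 1)**2 = ((9 + 1 + 9) + 1)**2 = (19 + 1)**2 = 20**2 = 400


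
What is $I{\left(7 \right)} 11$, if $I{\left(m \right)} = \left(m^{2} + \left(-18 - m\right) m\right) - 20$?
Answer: $-1606$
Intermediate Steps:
$I{\left(m \right)} = -20 + m^{2} + m \left(-18 - m\right)$ ($I{\left(m \right)} = \left(m^{2} + m \left(-18 - m\right)\right) - 20 = -20 + m^{2} + m \left(-18 - m\right)$)
$I{\left(7 \right)} 11 = \left(-20 - 126\right) 11 = \left(-146\right) 11 = -1606$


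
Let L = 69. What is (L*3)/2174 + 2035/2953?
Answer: 5035361/6419822 ≈ 0.78435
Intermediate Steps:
(L*3)/2174 + 2035/2953 = (69*3)/2174 + 2035/2953 = 207*(1/2174) + 2035*(1/2953) = 207/2174 + 2035/2953 = 5035361/6419822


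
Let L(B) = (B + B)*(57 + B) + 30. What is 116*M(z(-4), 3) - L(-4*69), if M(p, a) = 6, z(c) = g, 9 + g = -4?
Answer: -120222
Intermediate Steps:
g = -13 (g = -9 - 4 = -13)
z(c) = -13
L(B) = 30 + 2*B*(57 + B) (L(B) = (2*B)*(57 + B) + 30 = 2*B*(57 + B) + 30 = 30 + 2*B*(57 + B))
116*M(z(-4), 3) - L(-4*69) = 116*6 - (30 + 2*(-4*69)² + 114*(-4*69)) = 696 - (30 + 2*(-276)² + 114*(-276)) = 696 - (30 + 2*76176 - 31464) = 696 - (30 + 152352 - 31464) = 696 - 1*120918 = 696 - 120918 = -120222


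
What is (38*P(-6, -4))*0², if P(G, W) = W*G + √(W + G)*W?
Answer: 0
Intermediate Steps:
P(G, W) = G*W + W*√(G + W) (P(G, W) = G*W + √(G + W)*W = G*W + W*√(G + W))
(38*P(-6, -4))*0² = (38*(-4*(-6 + √(-6 - 4))))*0² = (38*(-4*(-6 + √(-10))))*0 = (38*(-4*(-6 + I*√10)))*0 = (38*(24 - 4*I*√10))*0 = (912 - 152*I*√10)*0 = 0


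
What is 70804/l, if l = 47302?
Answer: 35402/23651 ≈ 1.4968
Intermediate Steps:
70804/l = 70804/47302 = 70804*(1/47302) = 35402/23651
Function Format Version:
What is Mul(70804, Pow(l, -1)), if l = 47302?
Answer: Rational(35402, 23651) ≈ 1.4968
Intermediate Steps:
Mul(70804, Pow(l, -1)) = Mul(70804, Pow(47302, -1)) = Mul(70804, Rational(1, 47302)) = Rational(35402, 23651)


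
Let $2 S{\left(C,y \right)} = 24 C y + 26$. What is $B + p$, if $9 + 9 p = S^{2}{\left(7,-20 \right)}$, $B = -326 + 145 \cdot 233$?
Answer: $\frac{3080011}{9} \approx 3.4222 \cdot 10^{5}$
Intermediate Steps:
$S{\left(C,y \right)} = 13 + 12 C y$ ($S{\left(C,y \right)} = \frac{24 C y + 26}{2} = \frac{26 + 24 C y}{2} = 13 + 12 C y$)
$B = 33459$ ($B = -326 + 33785 = 33459$)
$p = \frac{2778880}{9}$ ($p = -1 + \frac{\left(13 + 12 \cdot 7 \left(-20\right)\right)^{2}}{9} = -1 + \frac{\left(13 - 1680\right)^{2}}{9} = -1 + \frac{\left(-1667\right)^{2}}{9} = -1 + \frac{1}{9} \cdot 2778889 = -1 + \frac{2778889}{9} = \frac{2778880}{9} \approx 3.0876 \cdot 10^{5}$)
$B + p = 33459 + \frac{2778880}{9} = \frac{3080011}{9}$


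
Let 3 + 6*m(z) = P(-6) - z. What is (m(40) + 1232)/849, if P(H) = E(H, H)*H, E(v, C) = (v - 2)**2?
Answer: 6965/5094 ≈ 1.3673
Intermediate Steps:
E(v, C) = (-2 + v)**2
P(H) = H*(-2 + H)**2 (P(H) = (-2 + H)**2*H = H*(-2 + H)**2)
m(z) = -129/2 - z/6 (m(z) = -1/2 + (-6*(-2 - 6)**2 - z)/6 = -1/2 + (-6*(-8)**2 - z)/6 = -1/2 + (-6*64 - z)/6 = -1/2 + (-384 - z)/6 = -1/2 + (-64 - z/6) = -129/2 - z/6)
(m(40) + 1232)/849 = ((-129/2 - 1/6*40) + 1232)/849 = ((-129/2 - 20/3) + 1232)*(1/849) = (-427/6 + 1232)*(1/849) = (6965/6)*(1/849) = 6965/5094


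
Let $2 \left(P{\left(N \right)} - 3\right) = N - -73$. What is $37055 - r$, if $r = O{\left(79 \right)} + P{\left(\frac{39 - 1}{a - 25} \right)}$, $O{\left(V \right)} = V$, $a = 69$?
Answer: $\frac{1625187}{44} \approx 36936.0$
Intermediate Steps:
$P{\left(N \right)} = \frac{79}{2} + \frac{N}{2}$ ($P{\left(N \right)} = 3 + \frac{N - -73}{2} = 3 + \frac{N + 73}{2} = 3 + \frac{73 + N}{2} = 3 + \left(\frac{73}{2} + \frac{N}{2}\right) = \frac{79}{2} + \frac{N}{2}$)
$r = \frac{5233}{44}$ ($r = 79 + \left(\frac{79}{2} + \frac{\left(39 - 1\right) \frac{1}{69 - 25}}{2}\right) = 79 + \left(\frac{79}{2} + \frac{38 \cdot \frac{1}{44}}{2}\right) = 79 + \left(\frac{79}{2} + \frac{1}{2} \cdot \frac{19}{22}\right) = 79 + \left(\frac{79}{2} + \frac{19}{44}\right) = 79 + \frac{1757}{44} = \frac{5233}{44} \approx 118.93$)
$37055 - r = 37055 - \frac{5233}{44} = \frac{1625187}{44}$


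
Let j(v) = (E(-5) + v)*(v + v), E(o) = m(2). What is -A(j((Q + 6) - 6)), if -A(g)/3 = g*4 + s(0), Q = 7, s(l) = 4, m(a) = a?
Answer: 1524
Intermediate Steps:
E(o) = 2
j(v) = 2*v*(2 + v) (j(v) = (2 + v)*(v + v) = (2 + v)*(2*v) = 2*v*(2 + v))
A(g) = -12 - 12*g (A(g) = -3*(g*4 + 4) = -3*(4*g + 4) = -3*(4 + 4*g) = -12 - 12*g)
-A(j((Q + 6) - 6)) = -(-12 - 24*((7 + 6) - 6)*(2 + ((7 + 6) - 6))) = -(-12 - 24*(13 - 6)*(2 + (13 - 6))) = -(-12 - 24*7*(2 + 7)) = -(-12 - 24*7*9) = -(-12 - 12*126) = -(-12 - 1512) = -1*(-1524) = 1524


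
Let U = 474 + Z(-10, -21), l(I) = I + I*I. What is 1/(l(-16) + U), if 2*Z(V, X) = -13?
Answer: 2/1415 ≈ 0.0014134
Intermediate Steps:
l(I) = I + I²
Z(V, X) = -13/2 (Z(V, X) = (½)*(-13) = -13/2)
U = 935/2 (U = 474 - 13/2 = 935/2 ≈ 467.50)
1/(l(-16) + U) = 1/(-16*(1 - 16) + 935/2) = 1/(-16*(-15) + 935/2) = 1/(240 + 935/2) = 1/(1415/2) = 2/1415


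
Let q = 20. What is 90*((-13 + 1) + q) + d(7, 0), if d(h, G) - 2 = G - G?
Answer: 722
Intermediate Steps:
d(h, G) = 2 (d(h, G) = 2 + (G - G) = 2 + 0 = 2)
90*((-13 + 1) + q) + d(7, 0) = 90*((-13 + 1) + 20) + 2 = 90*(-12 + 20) + 2 = 90*8 + 2 = 720 + 2 = 722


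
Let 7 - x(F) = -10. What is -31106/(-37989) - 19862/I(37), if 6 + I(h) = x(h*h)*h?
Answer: -105022640/3381021 ≈ -31.062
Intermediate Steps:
x(F) = 17 (x(F) = 7 - 1*(-10) = 7 + 10 = 17)
I(h) = -6 + 17*h
-31106/(-37989) - 19862/I(37) = -31106/(-37989) - 19862/(-6 + 17*37) = -31106*(-1/37989) - 19862/(-6 + 629) = 31106/37989 - 19862/623 = -105022640/3381021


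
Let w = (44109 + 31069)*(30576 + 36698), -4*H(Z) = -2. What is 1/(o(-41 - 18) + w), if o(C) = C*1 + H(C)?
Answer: 2/10115049427 ≈ 1.9773e-10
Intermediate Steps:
H(Z) = 1/2 (H(Z) = -1/4*(-2) = 1/2)
w = 5057524772 (w = 75178*67274 = 5057524772)
o(C) = 1/2 + C (o(C) = C*1 + 1/2 = C + 1/2 = 1/2 + C)
1/(o(-41 - 18) + w) = 1/((1/2 + (-41 - 18)) + 5057524772) = 1/((1/2 - 59) + 5057524772) = 1/(-117/2 + 5057524772) = 1/(10115049427/2) = 2/10115049427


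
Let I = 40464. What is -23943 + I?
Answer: 16521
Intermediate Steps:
-23943 + I = -23943 + 40464 = 16521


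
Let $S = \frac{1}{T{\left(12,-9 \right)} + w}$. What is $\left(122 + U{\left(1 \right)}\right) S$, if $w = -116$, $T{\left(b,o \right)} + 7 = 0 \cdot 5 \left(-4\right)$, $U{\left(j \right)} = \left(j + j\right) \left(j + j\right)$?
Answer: $- \frac{42}{41} \approx -1.0244$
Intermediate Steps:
$U{\left(j \right)} = 4 j^{2}$ ($U{\left(j \right)} = 2 j 2 j = 4 j^{2}$)
$T{\left(b,o \right)} = -7$ ($T{\left(b,o \right)} = -7 + 0 \cdot 5 \left(-4\right) = -7 + 0 \left(-4\right) = -7 + 0 = -7$)
$S = - \frac{1}{123}$ ($S = \frac{1}{-7 - 116} = \frac{1}{-123} = - \frac{1}{123} \approx -0.0081301$)
$\left(122 + U{\left(1 \right)}\right) S = \left(122 + 4 \cdot 1^{2}\right) \left(- \frac{1}{123}\right) = \left(122 + 4 \cdot 1\right) \left(- \frac{1}{123}\right) = \left(122 + 4\right) \left(- \frac{1}{123}\right) = 126 \left(- \frac{1}{123}\right) = - \frac{42}{41}$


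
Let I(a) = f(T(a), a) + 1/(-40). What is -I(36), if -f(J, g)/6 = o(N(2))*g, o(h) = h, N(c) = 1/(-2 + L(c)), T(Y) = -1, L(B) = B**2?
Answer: 4321/40 ≈ 108.03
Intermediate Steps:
N(c) = 1/(-2 + c**2)
f(J, g) = -3*g (f(J, g) = -6*g/(-2 + 2**2) = -6*g/(-2 + 4) = -6*g/2 = -3*g)
I(a) = -1/40 - 3*a (I(a) = -3*a + 1/(-40) = -3*a - 1/40 = -1/40 - 3*a)
-I(36) = -(-1/40 - 3*36) = -(-1/40 - 108) = -1*(-4321/40) = 4321/40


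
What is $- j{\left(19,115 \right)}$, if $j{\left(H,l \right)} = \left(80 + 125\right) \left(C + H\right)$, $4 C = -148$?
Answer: $3690$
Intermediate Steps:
$C = -37$ ($C = \frac{1}{4} \left(-148\right) = -37$)
$j{\left(H,l \right)} = -7585 + 205 H$ ($j{\left(H,l \right)} = \left(80 + 125\right) \left(-37 + H\right) = 205 \left(-37 + H\right) = -7585 + 205 H$)
$- j{\left(19,115 \right)} = - (-7585 + 205 \cdot 19) = - (-7585 + 3895) = \left(-1\right) \left(-3690\right) = 3690$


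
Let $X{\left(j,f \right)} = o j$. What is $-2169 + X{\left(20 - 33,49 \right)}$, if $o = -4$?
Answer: $-2117$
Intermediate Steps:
$X{\left(j,f \right)} = - 4 j$
$-2169 + X{\left(20 - 33,49 \right)} = -2169 - 4 \left(20 - 33\right) = -2169 - -52 = -2169 + 52 = -2117$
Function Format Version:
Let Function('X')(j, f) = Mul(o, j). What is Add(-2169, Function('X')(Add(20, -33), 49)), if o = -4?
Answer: -2117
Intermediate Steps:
Function('X')(j, f) = Mul(-4, j)
Add(-2169, Function('X')(Add(20, -33), 49)) = Add(-2169, Mul(-4, Add(20, -33))) = Add(-2169, Mul(-4, -13)) = Add(-2169, 52) = -2117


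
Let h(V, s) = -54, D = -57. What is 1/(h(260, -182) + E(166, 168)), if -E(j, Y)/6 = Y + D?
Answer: -1/720 ≈ -0.0013889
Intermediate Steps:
E(j, Y) = 342 - 6*Y (E(j, Y) = -6*(Y - 57) = -6*(-57 + Y) = 342 - 6*Y)
1/(h(260, -182) + E(166, 168)) = 1/(-54 + (342 - 6*168)) = 1/(-54 + (342 - 1008)) = 1/(-54 - 666) = 1/(-720) = -1/720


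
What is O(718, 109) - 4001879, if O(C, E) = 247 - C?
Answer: -4002350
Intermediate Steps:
O(718, 109) - 4001879 = (247 - 1*718) - 4001879 = (247 - 718) - 4001879 = -471 - 4001879 = -4002350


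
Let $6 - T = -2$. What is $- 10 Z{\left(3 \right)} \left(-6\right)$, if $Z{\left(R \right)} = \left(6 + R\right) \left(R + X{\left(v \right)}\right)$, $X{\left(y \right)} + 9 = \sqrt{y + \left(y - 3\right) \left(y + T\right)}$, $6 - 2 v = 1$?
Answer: $-3240 + 270 i \sqrt{11} \approx -3240.0 + 895.49 i$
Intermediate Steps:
$v = \frac{5}{2}$ ($v = 3 - \frac{1}{2} = \frac{5}{2} \approx 2.5$)
$T = 8$ ($T = 6 - -2 = 6 + 2 = 8$)
$X{\left(y \right)} = -9 + \sqrt{y + \left(-3 + y\right) \left(8 + y\right)}$ ($X{\left(y \right)} = -9 + \sqrt{y + \left(y - 3\right) \left(y + 8\right)} = -9 + \sqrt{y + \left(-3 + y\right) \left(8 + y\right)}$)
$Z{\left(R \right)} = \left(6 + R\right) \left(-9 + R + \frac{i \sqrt{11}}{2}\right)$ ($Z{\left(R \right)} = \left(6 + R\right) \left(R - \left(9 - \sqrt{-24 + \left(\frac{5}{2}\right)^{2} + 6 \cdot \frac{5}{2}}\right)\right) = \left(6 + R\right) \left(R - \left(9 - \sqrt{-24 + \frac{25}{4} + 15}\right)\right) = \left(6 + R\right) \left(R - \left(9 - \sqrt{- \frac{11}{4}}\right)\right) = \left(6 + R\right) \left(R - \left(9 - \frac{i \sqrt{11}}{2}\right)\right) = \left(6 + R\right) \left(-9 + R + \frac{i \sqrt{11}}{2}\right)$)
$- 10 Z{\left(3 \right)} \left(-6\right) = - 10 \left(-54 + 3^{2} - 9 + 3 i \sqrt{11} + \frac{1}{2} i 3 \sqrt{11}\right) \left(-6\right) = - 10 \left(-54 + 9 - 9 + 3 i \sqrt{11} + \frac{3 i \sqrt{11}}{2}\right) \left(-6\right) = - 10 \left(-54 + \frac{9 i \sqrt{11}}{2}\right) \left(-6\right) = \left(540 - 45 i \sqrt{11}\right) \left(-6\right) = -3240 + 270 i \sqrt{11}$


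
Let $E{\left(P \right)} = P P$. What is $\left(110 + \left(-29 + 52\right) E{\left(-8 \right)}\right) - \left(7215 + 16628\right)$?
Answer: $-22261$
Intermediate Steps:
$E{\left(P \right)} = P^{2}$
$\left(110 + \left(-29 + 52\right) E{\left(-8 \right)}\right) - \left(7215 + 16628\right) = \left(110 + \left(-29 + 52\right) \left(-8\right)^{2}\right) - \left(7215 + 16628\right) = \left(110 + 23 \cdot 64\right) - 23843 = \left(110 + 1472\right) - 23843 = 1582 - 23843 = -22261$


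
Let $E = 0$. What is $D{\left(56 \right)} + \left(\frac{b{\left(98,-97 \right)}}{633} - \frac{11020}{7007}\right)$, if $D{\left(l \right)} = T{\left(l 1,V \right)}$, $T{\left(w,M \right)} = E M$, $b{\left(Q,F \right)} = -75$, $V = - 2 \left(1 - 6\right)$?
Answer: $- \frac{2500395}{1478477} \approx -1.6912$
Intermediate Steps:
$V = 10$ ($V = - 2 \left(1 - 6\right) = \left(-2\right) \left(-5\right) = 10$)
$T{\left(w,M \right)} = 0$ ($T{\left(w,M \right)} = 0 M = 0$)
$D{\left(l \right)} = 0$
$D{\left(56 \right)} + \left(\frac{b{\left(98,-97 \right)}}{633} - \frac{11020}{7007}\right) = 0 - \left(\frac{25}{211} + \frac{11020}{7007}\right) = 0 - \frac{2500395}{1478477} = - \frac{2500395}{1478477}$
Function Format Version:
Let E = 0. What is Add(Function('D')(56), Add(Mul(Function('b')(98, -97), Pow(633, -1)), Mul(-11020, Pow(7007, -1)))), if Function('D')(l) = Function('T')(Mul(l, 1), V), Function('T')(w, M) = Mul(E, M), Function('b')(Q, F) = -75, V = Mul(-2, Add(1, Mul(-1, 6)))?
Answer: Rational(-2500395, 1478477) ≈ -1.6912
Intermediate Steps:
V = 10 (V = Mul(-2, Add(1, -6)) = Mul(-2, -5) = 10)
Function('T')(w, M) = 0 (Function('T')(w, M) = Mul(0, M) = 0)
Function('D')(l) = 0
Add(Function('D')(56), Add(Mul(Function('b')(98, -97), Pow(633, -1)), Mul(-11020, Pow(7007, -1)))) = Add(0, Add(Mul(-75, Pow(633, -1)), Mul(-11020, Pow(7007, -1)))) = Add(0, Add(Mul(-75, Rational(1, 633)), Mul(-11020, Rational(1, 7007)))) = Add(0, Add(Rational(-25, 211), Rational(-11020, 7007))) = Add(0, Rational(-2500395, 1478477)) = Rational(-2500395, 1478477)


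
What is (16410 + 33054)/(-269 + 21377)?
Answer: 4122/1759 ≈ 2.3434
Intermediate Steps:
(16410 + 33054)/(-269 + 21377) = 49464/21108 = 49464*(1/21108) = 4122/1759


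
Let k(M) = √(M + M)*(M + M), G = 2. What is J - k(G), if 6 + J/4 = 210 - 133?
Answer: 276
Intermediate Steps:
k(M) = 2*√2*M^(3/2) (k(M) = √(2*M)*(2*M) = (√2*√M)*(2*M) = 2*√2*M^(3/2))
J = 284 (J = -24 + 4*(210 - 133) = -24 + 4*77 = -24 + 308 = 284)
J - k(G) = 284 - 2*√2*2^(3/2) = 284 - 2*√2*2*√2 = 284 - 1*8 = 284 - 8 = 276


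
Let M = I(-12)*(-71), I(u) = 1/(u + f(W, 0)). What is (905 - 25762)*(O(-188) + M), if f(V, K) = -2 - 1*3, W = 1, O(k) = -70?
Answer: 27814983/17 ≈ 1.6362e+6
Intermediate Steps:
f(V, K) = -5 (f(V, K) = -2 - 3 = -5)
I(u) = 1/(-5 + u) (I(u) = 1/(u - 5) = 1/(-5 + u))
M = 71/17 (M = -71/(-5 - 12) = -71/(-17) = -1/17*(-71) = 71/17 ≈ 4.1765)
(905 - 25762)*(O(-188) + M) = (905 - 25762)*(-70 + 71/17) = -24857*(-1119/17) = 27814983/17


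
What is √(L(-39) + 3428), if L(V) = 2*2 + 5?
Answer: √3437 ≈ 58.626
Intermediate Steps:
L(V) = 9 (L(V) = 4 + 5 = 9)
√(L(-39) + 3428) = √(9 + 3428) = √3437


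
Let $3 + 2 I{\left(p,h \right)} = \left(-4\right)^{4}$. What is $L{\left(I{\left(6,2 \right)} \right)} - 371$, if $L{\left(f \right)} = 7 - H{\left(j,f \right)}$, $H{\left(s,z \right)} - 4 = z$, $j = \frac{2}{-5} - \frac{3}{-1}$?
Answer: $- \frac{989}{2} \approx -494.5$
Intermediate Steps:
$j = \frac{13}{5}$ ($j = 2 \left(- \frac{1}{5}\right) - -3 = - \frac{2}{5} + 3 = \frac{13}{5} \approx 2.6$)
$H{\left(s,z \right)} = 4 + z$
$I{\left(p,h \right)} = \frac{253}{2}$ ($I{\left(p,h \right)} = - \frac{3}{2} + \frac{\left(-4\right)^{4}}{2} = - \frac{3}{2} + \frac{1}{2} \cdot 256 = - \frac{3}{2} + 128 = \frac{253}{2}$)
$L{\left(f \right)} = 3 - f$ ($L{\left(f \right)} = 7 - \left(4 + f\right) = 3 - f$)
$L{\left(I{\left(6,2 \right)} \right)} - 371 = \left(3 - \frac{253}{2}\right) - 371 = - \frac{247}{2} - 371 = - \frac{989}{2}$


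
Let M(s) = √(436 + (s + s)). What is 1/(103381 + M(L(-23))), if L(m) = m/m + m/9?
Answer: 930429/96188676553 - 6*√974/96188676553 ≈ 9.6710e-6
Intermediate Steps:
L(m) = 1 + m/9 (L(m) = 1 + m*(⅑) = 1 + m/9)
M(s) = √(436 + 2*s)
1/(103381 + M(L(-23))) = 1/(103381 + √(436 + 2*(1 + (⅑)*(-23)))) = 1/(103381 + √(436 + 2*(1 - 23/9))) = 1/(103381 + √(436 + 2*(-14/9))) = 1/(103381 + √(436 - 28/9)) = 1/(103381 + √(3896/9)) = 1/(103381 + 2*√974/3)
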